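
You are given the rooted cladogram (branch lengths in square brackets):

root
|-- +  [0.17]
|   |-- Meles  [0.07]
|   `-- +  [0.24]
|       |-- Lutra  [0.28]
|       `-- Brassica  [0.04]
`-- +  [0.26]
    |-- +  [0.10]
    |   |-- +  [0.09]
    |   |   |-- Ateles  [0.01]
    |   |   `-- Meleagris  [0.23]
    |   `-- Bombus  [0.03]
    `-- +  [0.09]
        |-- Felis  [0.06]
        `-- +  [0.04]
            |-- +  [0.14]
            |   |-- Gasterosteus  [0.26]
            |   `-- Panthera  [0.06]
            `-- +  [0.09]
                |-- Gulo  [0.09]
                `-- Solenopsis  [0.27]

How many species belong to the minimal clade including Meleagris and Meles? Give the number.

11

The MRCA of Meleagris and Meles is the root, so the clade is the entire tree.
That clade contains 11 terminal taxa: Ateles, Bombus, Brassica, Felis, Gasterosteus, Gulo, Lutra, Meleagris, Meles, Panthera, Solenopsis.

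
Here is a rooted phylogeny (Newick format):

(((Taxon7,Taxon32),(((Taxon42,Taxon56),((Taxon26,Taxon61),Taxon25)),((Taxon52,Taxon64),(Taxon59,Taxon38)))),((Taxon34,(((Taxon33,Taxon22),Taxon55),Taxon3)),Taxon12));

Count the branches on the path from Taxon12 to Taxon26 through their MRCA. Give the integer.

The MRCA of Taxon12 and Taxon26 is the root of the tree.
From Taxon12 up to that node: 2 branches. From Taxon26 up to the same node: 6 branches. Total: 2 + 6 = 8.

8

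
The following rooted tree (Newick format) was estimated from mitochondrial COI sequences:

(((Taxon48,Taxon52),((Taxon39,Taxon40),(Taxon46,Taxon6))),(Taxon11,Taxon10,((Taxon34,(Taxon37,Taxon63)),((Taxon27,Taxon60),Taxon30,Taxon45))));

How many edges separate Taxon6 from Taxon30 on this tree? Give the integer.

8

The MRCA of Taxon6 and Taxon30 is the root of the tree.
From Taxon6 up to that node: 4 branches. From Taxon30 up to the same node: 4 branches. Total: 4 + 4 = 8.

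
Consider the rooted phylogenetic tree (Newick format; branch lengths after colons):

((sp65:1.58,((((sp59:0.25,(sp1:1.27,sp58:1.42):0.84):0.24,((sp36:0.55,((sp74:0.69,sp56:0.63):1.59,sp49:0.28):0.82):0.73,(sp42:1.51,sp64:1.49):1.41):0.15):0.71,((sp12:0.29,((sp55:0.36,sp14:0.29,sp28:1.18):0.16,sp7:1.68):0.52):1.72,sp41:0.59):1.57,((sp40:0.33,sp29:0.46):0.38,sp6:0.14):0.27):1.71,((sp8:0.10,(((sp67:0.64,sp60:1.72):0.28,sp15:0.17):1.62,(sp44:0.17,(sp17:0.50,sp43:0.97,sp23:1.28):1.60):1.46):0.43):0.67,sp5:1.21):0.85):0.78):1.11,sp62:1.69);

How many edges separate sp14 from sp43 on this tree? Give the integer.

12

The MRCA of sp14 and sp43 is the node subtending ((((sp59,(sp1,sp58)),((sp36,((sp74,sp56),sp49)),(sp42,sp64))),((sp12,((sp55,sp14,sp28),sp7)),sp41),((sp40,sp29),sp6)),((sp8,(((sp67,sp60),sp15),(sp44,(sp17,sp43,sp23)))),sp5)).
From sp14 up to that node: 6 branches. From sp43 up to the same node: 6 branches. Total: 6 + 6 = 12.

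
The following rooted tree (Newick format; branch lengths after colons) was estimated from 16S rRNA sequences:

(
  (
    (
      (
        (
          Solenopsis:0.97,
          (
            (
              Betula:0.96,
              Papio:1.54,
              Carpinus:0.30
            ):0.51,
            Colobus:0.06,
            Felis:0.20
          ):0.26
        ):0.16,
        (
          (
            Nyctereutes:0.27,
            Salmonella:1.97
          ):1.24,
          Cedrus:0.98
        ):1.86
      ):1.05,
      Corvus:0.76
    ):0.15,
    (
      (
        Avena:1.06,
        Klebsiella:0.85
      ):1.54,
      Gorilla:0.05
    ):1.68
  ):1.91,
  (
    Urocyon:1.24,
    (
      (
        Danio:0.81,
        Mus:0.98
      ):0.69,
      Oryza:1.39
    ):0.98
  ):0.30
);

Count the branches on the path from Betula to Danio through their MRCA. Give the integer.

The MRCA of Betula and Danio is the root of the tree.
From Betula up to that node: 7 branches. From Danio up to the same node: 4 branches. Total: 7 + 4 = 11.

11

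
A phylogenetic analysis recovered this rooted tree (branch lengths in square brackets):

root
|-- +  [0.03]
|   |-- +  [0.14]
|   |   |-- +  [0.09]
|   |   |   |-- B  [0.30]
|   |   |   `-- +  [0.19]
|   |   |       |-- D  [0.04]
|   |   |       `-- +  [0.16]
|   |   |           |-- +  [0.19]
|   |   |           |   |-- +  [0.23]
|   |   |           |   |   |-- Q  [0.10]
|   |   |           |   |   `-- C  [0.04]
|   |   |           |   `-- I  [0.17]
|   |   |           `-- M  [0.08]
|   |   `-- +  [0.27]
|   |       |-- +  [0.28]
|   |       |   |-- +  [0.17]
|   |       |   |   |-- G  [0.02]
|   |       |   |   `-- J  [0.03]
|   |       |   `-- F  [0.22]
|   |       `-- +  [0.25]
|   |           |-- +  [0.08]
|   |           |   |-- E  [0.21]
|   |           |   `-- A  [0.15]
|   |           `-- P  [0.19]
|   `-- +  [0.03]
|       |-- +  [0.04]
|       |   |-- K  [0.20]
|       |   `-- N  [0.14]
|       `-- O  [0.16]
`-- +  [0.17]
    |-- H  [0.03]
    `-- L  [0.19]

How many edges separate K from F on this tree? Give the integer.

7

The MRCA of K and F is the node subtending (((B,(D,(((Q,C),I),M))),(((G,J),F),((E,A),P))),((K,N),O)).
From K up to that node: 3 branches. From F up to the same node: 4 branches. Total: 3 + 4 = 7.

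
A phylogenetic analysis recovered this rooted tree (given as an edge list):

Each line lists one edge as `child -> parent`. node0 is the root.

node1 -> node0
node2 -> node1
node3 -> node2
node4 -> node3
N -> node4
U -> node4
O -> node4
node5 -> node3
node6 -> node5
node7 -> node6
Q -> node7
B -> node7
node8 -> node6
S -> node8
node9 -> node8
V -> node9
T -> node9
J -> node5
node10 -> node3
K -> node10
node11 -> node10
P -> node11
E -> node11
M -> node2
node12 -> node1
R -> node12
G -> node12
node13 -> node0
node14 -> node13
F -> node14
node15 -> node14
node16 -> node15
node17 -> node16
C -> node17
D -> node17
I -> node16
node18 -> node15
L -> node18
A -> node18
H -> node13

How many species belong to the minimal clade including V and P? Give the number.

12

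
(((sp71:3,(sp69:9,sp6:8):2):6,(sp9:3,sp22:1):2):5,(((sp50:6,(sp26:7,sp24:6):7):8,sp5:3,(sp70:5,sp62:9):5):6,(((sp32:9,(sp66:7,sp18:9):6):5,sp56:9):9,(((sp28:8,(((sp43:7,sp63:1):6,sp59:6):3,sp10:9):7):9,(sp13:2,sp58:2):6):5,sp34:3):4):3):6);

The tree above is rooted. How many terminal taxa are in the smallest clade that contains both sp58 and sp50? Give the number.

18

The MRCA of sp58 and sp50 is the node subtending (((sp50,(sp26,sp24)),sp5,(sp70,sp62)),(((sp32,(sp66,sp18)),sp56),(((sp28,(((sp43,sp63),sp59),sp10)),(sp13,sp58)),sp34))).
That clade contains 18 terminal taxa: sp10, sp13, sp18, sp24, sp26, sp28, sp32, sp34, sp43, sp5, sp50, sp56, sp58, sp59, sp62, sp63, sp66, sp70.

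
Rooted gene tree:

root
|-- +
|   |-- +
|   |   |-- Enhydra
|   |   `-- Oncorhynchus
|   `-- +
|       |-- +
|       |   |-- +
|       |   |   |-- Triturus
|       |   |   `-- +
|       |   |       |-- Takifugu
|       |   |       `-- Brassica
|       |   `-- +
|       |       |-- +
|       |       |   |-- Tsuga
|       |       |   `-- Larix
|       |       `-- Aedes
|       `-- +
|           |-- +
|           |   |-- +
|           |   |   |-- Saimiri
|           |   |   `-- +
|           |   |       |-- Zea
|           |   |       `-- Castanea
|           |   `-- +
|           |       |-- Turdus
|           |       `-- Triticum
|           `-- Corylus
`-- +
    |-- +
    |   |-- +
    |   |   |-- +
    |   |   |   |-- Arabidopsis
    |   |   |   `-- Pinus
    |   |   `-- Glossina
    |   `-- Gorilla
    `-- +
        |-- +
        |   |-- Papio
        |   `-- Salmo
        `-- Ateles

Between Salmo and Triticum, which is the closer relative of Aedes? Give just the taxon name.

Triticum

The MRCA of Aedes and Triticum subtends (((Triturus,(Takifugu,Brassica)),((Tsuga,Larix),Aedes)),(((Saimiri,(Zea,Castanea)),(Turdus,Triticum)),Corylus)) (12 taxa).
The MRCA of Aedes and Salmo is the root, subtending the entire tree (21 taxa).
The first is nested inside the second, so Aedes shares a more recent common ancestor with Triticum.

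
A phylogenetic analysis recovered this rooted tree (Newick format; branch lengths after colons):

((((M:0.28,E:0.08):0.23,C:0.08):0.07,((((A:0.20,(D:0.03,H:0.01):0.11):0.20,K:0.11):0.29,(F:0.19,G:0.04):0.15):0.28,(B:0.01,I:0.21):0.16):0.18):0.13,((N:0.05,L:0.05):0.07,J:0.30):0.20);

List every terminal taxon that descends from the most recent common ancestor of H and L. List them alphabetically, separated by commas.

A, B, C, D, E, F, G, H, I, J, K, L, M, N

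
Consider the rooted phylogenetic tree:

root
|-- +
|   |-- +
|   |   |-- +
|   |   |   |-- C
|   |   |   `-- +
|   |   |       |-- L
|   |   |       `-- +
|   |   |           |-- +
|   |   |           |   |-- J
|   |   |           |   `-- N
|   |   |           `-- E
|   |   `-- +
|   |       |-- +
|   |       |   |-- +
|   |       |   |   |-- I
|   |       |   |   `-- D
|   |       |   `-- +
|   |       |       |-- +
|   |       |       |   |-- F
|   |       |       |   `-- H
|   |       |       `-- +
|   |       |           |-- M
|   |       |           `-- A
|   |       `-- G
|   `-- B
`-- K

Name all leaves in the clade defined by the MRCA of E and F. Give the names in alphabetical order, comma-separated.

A, C, D, E, F, G, H, I, J, L, M, N

Tracing E: it sits inside ((J,N),E).
Tracing F: it sits inside (F,H).
The smallest clade enclosing both is ((C,(L,((J,N),E))),(((I,D),((F,H),(M,A))),G)); the answer is its 12 terminal taxa in alphabetical order.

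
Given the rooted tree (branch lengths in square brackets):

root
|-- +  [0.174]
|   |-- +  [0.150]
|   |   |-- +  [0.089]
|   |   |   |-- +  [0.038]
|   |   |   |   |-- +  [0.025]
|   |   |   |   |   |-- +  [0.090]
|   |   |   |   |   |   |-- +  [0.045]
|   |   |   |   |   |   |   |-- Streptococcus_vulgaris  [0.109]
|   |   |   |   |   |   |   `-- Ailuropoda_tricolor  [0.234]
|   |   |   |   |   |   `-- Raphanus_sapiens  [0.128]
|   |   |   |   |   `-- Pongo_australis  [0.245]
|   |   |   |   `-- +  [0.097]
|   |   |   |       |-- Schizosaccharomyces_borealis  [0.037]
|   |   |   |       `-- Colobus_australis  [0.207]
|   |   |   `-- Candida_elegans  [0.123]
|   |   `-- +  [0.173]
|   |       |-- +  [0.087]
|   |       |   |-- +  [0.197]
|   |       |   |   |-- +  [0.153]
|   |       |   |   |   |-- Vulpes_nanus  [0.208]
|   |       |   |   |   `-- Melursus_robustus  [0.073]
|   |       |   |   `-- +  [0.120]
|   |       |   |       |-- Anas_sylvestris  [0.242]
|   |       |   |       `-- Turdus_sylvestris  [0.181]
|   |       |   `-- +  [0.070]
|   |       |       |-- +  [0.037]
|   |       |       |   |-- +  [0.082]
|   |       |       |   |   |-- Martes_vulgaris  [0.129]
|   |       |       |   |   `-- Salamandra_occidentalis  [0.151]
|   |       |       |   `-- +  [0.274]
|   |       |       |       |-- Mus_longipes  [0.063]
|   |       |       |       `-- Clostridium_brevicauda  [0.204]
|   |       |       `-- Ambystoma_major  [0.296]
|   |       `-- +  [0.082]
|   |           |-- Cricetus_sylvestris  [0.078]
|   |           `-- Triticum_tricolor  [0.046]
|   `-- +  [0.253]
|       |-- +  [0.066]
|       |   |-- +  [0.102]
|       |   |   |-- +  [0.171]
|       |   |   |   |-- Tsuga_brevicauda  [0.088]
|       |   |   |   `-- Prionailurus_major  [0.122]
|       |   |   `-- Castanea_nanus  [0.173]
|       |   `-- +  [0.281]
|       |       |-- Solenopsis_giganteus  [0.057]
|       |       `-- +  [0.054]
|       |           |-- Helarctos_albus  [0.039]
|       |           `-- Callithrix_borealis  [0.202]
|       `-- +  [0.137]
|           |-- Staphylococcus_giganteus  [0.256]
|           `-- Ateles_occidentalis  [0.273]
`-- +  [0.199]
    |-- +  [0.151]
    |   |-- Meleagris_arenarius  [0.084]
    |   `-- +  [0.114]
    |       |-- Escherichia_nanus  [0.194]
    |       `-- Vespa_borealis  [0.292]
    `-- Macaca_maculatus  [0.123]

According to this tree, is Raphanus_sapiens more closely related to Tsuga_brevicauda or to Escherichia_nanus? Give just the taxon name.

Tsuga_brevicauda

The MRCA of Raphanus_sapiens and Tsuga_brevicauda subtends (((((((Streptococcus_vulgaris,Ailuropoda_tricolor),Raphanus_sapiens),Pongo_australis),(Schizosaccharomyces_borealis,Colobus_australis)),Candida_elegans),((((Vulpes_nanus,Melursus_robustus),(Anas_sylvestris,Turdus_sylvestris)),(((Martes_vulgaris,Salamandra_occidentalis),(Mus_longipes,Clostridium_brevicauda)),Ambystoma_major)),(Cricetus_sylvestris,Triticum_tricolor))),((((Tsuga_brevicauda,Prionailurus_major),Castanea_nanus),(Solenopsis_giganteus,(Helarctos_albus,Callithrix_borealis))),(Staphylococcus_giganteus,Ateles_occidentalis))) (26 taxa).
The MRCA of Raphanus_sapiens and Escherichia_nanus is the root, subtending the entire tree (30 taxa).
The first is nested inside the second, so Raphanus_sapiens shares a more recent common ancestor with Tsuga_brevicauda.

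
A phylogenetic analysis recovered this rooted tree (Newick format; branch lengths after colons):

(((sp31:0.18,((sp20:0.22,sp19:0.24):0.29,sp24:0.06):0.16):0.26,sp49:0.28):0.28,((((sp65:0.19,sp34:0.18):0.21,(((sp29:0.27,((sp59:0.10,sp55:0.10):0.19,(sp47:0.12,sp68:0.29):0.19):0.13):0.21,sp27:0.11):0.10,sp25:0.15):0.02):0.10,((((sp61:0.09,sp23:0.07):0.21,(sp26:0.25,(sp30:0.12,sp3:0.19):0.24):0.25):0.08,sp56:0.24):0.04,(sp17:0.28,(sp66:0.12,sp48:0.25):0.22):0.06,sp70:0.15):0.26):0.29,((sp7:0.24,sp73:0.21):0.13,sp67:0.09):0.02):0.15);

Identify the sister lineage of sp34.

sp65

sp34 attaches to the tree at the node subtending (sp65,sp34).
The other lineage descending from that same node — the sister group — is the single tip sp65.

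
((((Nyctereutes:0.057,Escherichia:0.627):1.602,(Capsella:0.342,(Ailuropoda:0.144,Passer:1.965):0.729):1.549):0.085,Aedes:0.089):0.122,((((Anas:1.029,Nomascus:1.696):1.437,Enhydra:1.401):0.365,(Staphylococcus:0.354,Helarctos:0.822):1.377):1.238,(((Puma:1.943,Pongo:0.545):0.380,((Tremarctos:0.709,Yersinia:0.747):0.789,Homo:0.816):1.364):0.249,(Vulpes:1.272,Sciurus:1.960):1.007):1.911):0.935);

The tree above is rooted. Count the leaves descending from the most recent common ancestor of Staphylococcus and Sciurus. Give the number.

12

The MRCA of Staphylococcus and Sciurus is the node subtending ((((Anas,Nomascus),Enhydra),(Staphylococcus,Helarctos)),(((Puma,Pongo),((Tremarctos,Yersinia),Homo)),(Vulpes,Sciurus))).
That clade contains 12 terminal taxa: Anas, Enhydra, Helarctos, Homo, Nomascus, Pongo, Puma, Sciurus, Staphylococcus, Tremarctos, Vulpes, Yersinia.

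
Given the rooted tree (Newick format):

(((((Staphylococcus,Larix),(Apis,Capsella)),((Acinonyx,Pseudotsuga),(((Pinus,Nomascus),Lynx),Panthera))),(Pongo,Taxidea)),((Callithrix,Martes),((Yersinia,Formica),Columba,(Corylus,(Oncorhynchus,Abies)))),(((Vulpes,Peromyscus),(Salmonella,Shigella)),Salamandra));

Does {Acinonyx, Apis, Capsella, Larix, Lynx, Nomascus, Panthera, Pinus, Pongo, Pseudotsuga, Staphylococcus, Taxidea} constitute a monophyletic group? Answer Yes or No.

The most recent common ancestor of these taxa subtends ((((Staphylococcus,Larix),(Apis,Capsella)),((Acinonyx,Pseudotsuga),(((Pinus,Nomascus),Lynx),Panthera))),(Pongo,Taxidea)).
That clade has exactly 12 tips — every listed taxon and nothing else — so the group is monophyletic.

Yes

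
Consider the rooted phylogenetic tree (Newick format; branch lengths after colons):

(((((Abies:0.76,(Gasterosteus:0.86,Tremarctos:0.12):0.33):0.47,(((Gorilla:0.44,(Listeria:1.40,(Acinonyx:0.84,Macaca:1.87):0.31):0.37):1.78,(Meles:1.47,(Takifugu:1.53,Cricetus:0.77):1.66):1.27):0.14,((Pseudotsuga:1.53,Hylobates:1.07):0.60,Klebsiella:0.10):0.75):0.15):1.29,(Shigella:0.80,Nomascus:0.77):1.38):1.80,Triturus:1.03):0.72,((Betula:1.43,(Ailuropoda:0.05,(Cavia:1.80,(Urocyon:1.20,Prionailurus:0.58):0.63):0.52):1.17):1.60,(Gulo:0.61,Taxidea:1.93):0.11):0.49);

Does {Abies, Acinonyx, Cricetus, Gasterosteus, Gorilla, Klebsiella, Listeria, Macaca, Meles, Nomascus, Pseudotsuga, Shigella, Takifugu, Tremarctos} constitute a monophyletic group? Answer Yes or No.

No

The MRCA of the listed taxa subtends (((Abies,(Gasterosteus,Tremarctos)),(((Gorilla,(Listeria,(Acinonyx,Macaca))),(Meles,(Takifugu,Cricetus))),((Pseudotsuga,Hylobates),Klebsiella))),(Shigella,Nomascus)).
That clade also contains Hylobates, which is not in the proposed group, so the group is not monophyletic.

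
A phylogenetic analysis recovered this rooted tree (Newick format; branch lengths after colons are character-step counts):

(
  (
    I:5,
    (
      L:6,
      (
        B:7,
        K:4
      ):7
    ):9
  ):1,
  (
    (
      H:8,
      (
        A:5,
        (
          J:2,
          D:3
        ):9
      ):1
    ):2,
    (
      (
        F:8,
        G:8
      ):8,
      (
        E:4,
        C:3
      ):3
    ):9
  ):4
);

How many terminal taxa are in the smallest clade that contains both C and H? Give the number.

8

The MRCA of C and H is the node subtending ((H,(A,(J,D))),((F,G),(E,C))).
That clade contains 8 terminal taxa: A, C, D, E, F, G, H, J.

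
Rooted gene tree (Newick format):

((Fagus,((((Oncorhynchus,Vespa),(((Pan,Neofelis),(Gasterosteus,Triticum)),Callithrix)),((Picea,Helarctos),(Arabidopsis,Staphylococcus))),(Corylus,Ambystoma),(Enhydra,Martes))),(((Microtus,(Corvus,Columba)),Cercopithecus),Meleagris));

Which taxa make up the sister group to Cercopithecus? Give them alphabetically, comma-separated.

Cercopithecus attaches to the tree at the node subtending ((Microtus,(Corvus,Columba)),Cercopithecus).
The other lineage descending from that same node — the sister group — is (Microtus,(Corvus,Columba)); its 3 tips in alphabetical order are the answer.

Columba, Corvus, Microtus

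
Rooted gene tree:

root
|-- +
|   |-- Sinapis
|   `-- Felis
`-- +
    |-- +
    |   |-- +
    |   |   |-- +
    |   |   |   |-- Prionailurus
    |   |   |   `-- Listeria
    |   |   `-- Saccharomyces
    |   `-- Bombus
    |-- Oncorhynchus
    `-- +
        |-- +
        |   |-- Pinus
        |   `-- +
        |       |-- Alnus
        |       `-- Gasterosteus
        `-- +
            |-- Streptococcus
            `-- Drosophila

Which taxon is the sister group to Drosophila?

Drosophila attaches to the tree at the node subtending (Streptococcus,Drosophila).
The other lineage descending from that same node — the sister group — is the single tip Streptococcus.

Streptococcus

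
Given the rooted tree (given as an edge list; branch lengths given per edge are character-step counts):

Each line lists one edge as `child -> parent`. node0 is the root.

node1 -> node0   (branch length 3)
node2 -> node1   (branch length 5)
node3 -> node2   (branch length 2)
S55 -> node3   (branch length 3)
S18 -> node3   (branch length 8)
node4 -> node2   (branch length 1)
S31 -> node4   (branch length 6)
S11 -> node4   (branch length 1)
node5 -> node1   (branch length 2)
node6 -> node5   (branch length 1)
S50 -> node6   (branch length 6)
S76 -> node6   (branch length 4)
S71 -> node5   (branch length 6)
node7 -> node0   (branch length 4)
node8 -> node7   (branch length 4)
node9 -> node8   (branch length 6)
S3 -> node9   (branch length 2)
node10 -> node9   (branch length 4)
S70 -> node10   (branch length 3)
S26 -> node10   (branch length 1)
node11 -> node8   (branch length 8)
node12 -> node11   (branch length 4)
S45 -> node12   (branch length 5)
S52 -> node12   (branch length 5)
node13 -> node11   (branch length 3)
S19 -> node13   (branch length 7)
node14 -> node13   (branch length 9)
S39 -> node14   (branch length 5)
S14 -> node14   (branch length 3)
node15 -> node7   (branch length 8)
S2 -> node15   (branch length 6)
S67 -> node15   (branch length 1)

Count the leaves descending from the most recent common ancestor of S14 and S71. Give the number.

17

The MRCA of S14 and S71 is the root, so the clade is the entire tree.
That clade contains 17 terminal taxa: S11, S14, S18, S19, S2, S26, S3, S31, S39, S45, S50, S52, S55, S67, S70, S71, S76.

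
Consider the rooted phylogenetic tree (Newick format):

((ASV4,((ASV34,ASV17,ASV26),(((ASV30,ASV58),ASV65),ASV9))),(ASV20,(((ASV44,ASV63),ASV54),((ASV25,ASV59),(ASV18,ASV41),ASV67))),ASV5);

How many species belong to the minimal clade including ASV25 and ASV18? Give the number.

The MRCA of ASV25 and ASV18 is the node subtending ((ASV25,ASV59),(ASV18,ASV41),ASV67).
That clade contains 5 terminal taxa: ASV18, ASV25, ASV41, ASV59, ASV67.

5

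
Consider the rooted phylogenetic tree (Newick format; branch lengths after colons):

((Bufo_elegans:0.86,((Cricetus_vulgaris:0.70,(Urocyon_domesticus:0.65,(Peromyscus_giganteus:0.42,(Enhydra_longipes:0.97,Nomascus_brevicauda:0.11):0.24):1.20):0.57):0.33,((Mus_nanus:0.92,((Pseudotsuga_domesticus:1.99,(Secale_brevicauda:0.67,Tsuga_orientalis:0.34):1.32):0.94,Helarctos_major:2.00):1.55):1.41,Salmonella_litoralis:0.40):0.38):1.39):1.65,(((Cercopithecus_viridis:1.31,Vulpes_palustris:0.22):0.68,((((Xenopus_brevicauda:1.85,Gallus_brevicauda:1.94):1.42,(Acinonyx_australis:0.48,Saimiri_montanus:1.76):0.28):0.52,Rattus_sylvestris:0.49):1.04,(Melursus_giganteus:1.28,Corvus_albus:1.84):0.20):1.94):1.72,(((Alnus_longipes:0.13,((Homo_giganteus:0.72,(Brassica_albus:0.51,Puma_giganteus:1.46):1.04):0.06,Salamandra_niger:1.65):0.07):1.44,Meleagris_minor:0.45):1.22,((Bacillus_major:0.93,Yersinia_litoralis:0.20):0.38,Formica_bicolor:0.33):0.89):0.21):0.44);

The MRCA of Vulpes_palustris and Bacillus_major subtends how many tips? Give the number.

The MRCA of Vulpes_palustris and Bacillus_major is the node subtending (((Cercopithecus_viridis,Vulpes_palustris),((((Xenopus_brevicauda,Gallus_brevicauda),(Acinonyx_australis,Saimiri_montanus)),Rattus_sylvestris),(Melursus_giganteus,Corvus_albus))),(((Alnus_longipes,((Homo_giganteus,(Brassica_albus,Puma_giganteus)),Salamandra_niger)),Meleagris_minor),((Bacillus_major,Yersinia_litoralis),Formica_bicolor))).
That clade contains 18 terminal taxa: Acinonyx_australis, Alnus_longipes, Bacillus_major, Brassica_albus, Cercopithecus_viridis, Corvus_albus, Formica_bicolor, Gallus_brevicauda, Homo_giganteus, Meleagris_minor, Melursus_giganteus, Puma_giganteus, Rattus_sylvestris, Saimiri_montanus, Salamandra_niger, Vulpes_palustris, Xenopus_brevicauda, Yersinia_litoralis.

18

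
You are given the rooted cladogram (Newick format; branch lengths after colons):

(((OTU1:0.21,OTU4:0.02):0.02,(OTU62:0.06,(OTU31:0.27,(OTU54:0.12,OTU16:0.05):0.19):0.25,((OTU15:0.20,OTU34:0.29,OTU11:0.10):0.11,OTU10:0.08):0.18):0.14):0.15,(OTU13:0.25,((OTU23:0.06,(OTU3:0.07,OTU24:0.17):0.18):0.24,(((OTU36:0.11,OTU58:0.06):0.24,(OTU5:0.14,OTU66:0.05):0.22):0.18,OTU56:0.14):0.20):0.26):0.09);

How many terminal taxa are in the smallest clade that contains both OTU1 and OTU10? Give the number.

The MRCA of OTU1 and OTU10 is the node subtending ((OTU1,OTU4),(OTU62,(OTU31,(OTU54,OTU16)),((OTU15,OTU34,OTU11),OTU10))).
That clade contains 10 terminal taxa: OTU1, OTU10, OTU11, OTU15, OTU16, OTU31, OTU34, OTU4, OTU54, OTU62.

10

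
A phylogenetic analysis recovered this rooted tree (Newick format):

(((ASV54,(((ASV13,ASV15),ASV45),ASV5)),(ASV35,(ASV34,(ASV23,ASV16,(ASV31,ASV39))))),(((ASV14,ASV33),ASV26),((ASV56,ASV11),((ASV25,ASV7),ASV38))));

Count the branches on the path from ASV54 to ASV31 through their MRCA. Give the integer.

The MRCA of ASV54 and ASV31 is the node subtending ((ASV54,(((ASV13,ASV15),ASV45),ASV5)),(ASV35,(ASV34,(ASV23,ASV16,(ASV31,ASV39))))).
From ASV54 up to that node: 2 branches. From ASV31 up to the same node: 5 branches. Total: 2 + 5 = 7.

7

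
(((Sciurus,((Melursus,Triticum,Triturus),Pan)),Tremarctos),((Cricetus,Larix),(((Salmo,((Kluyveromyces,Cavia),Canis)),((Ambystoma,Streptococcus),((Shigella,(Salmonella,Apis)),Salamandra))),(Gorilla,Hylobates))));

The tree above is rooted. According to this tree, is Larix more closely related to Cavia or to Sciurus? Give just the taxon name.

The MRCA of Larix and Cavia subtends ((Cricetus,Larix),(((Salmo,((Kluyveromyces,Cavia),Canis)),((Ambystoma,Streptococcus),((Shigella,(Salmonella,Apis)),Salamandra))),(Gorilla,Hylobates))) (14 taxa).
The MRCA of Larix and Sciurus is the root, subtending the entire tree (20 taxa).
The first is nested inside the second, so Larix shares a more recent common ancestor with Cavia.

Cavia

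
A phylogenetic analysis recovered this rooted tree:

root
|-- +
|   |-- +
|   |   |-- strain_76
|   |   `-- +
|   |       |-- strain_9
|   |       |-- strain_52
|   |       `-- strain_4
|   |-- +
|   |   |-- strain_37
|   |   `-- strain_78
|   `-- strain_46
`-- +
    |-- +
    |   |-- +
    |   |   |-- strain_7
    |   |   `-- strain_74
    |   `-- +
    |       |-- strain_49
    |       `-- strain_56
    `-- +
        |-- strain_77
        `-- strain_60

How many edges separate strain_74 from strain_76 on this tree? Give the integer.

7

The MRCA of strain_74 and strain_76 is the root of the tree.
From strain_74 up to that node: 4 branches. From strain_76 up to the same node: 3 branches. Total: 4 + 3 = 7.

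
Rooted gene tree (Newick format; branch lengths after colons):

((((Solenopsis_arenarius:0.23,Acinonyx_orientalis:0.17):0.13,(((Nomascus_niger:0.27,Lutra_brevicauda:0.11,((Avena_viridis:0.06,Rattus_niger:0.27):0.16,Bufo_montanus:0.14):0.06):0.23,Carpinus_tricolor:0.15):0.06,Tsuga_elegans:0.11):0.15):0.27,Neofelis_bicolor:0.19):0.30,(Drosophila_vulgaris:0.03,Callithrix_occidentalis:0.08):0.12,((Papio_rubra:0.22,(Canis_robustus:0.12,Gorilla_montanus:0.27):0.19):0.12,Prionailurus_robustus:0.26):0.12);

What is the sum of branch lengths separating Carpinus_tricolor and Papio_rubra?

The path runs Carpinus_tricolor → … → MRCA → … → Papio_rubra; the MRCA is the root of the tree.
Branch lengths along that path: 0.15 + 0.06 + 0.15 + 0.27 + 0.30 + 0.12 + 0.12 + 0.22 = 1.39.

1.39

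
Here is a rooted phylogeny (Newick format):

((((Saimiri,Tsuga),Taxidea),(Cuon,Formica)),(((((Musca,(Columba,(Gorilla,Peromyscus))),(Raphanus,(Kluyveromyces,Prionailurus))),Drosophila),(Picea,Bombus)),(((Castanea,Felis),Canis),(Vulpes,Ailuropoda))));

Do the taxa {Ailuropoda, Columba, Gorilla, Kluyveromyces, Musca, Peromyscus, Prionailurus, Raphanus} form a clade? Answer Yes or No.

No

The MRCA of the listed taxa subtends (((((Musca,(Columba,(Gorilla,Peromyscus))),(Raphanus,(Kluyveromyces,Prionailurus))),Drosophila),(Picea,Bombus)),(((Castanea,Felis),Canis),(Vulpes,Ailuropoda))).
That clade also contains Bombus, Canis, Castanea, Drosophila, Felis, Picea, Vulpes, which are not in the proposed group, so the group is not monophyletic.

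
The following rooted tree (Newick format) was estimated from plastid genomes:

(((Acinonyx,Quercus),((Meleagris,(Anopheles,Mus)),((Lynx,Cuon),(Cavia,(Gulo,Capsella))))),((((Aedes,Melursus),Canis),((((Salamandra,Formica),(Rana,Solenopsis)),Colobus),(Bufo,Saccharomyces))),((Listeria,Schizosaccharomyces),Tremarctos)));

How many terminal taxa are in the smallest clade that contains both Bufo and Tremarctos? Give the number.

The MRCA of Bufo and Tremarctos is the node subtending ((((Aedes,Melursus),Canis),((((Salamandra,Formica),(Rana,Solenopsis)),Colobus),(Bufo,Saccharomyces))),((Listeria,Schizosaccharomyces),Tremarctos)).
That clade contains 13 terminal taxa: Aedes, Bufo, Canis, Colobus, Formica, Listeria, Melursus, Rana, Saccharomyces, Salamandra, Schizosaccharomyces, Solenopsis, Tremarctos.

13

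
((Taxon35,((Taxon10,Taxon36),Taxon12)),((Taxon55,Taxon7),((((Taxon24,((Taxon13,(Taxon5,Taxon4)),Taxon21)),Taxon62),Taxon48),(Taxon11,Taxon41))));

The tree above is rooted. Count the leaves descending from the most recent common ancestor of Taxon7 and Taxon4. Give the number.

11

The MRCA of Taxon7 and Taxon4 is the node subtending ((Taxon55,Taxon7),((((Taxon24,((Taxon13,(Taxon5,Taxon4)),Taxon21)),Taxon62),Taxon48),(Taxon11,Taxon41))).
That clade contains 11 terminal taxa: Taxon11, Taxon13, Taxon21, Taxon24, Taxon4, Taxon41, Taxon48, Taxon5, Taxon55, Taxon62, Taxon7.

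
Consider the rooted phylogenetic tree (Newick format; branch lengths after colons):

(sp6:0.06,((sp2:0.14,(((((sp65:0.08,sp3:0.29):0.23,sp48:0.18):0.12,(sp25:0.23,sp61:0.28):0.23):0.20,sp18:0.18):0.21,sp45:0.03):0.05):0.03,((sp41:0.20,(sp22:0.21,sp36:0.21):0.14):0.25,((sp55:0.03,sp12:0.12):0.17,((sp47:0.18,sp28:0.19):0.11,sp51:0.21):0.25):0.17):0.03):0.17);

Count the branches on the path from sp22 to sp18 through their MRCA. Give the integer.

The MRCA of sp22 and sp18 is the node subtending ((sp2,(((((sp65,sp3),sp48),(sp25,sp61)),sp18),sp45)),((sp41,(sp22,sp36)),((sp55,sp12),((sp47,sp28),sp51)))).
From sp22 up to that node: 4 branches. From sp18 up to the same node: 4 branches. Total: 4 + 4 = 8.

8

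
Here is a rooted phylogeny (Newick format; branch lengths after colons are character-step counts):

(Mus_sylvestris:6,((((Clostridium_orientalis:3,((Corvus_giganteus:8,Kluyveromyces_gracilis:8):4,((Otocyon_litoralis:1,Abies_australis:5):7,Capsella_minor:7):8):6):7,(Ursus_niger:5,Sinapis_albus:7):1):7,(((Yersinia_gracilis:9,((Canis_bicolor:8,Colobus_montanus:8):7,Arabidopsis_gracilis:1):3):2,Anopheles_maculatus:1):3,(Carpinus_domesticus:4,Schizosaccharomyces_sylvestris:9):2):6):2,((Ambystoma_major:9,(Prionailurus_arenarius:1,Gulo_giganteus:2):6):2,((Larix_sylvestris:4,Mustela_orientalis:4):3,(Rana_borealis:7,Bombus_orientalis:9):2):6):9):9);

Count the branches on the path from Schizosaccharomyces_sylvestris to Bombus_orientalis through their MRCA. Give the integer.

The MRCA of Schizosaccharomyces_sylvestris and Bombus_orientalis is the node subtending ((((Clostridium_orientalis,((Corvus_giganteus,Kluyveromyces_gracilis),((Otocyon_litoralis,Abies_australis),Capsella_minor))),(Ursus_niger,Sinapis_albus)),(((Yersinia_gracilis,((Canis_bicolor,Colobus_montanus),Arabidopsis_gracilis)),Anopheles_maculatus),(Carpinus_domesticus,Schizosaccharomyces_sylvestris))),((Ambystoma_major,(Prionailurus_arenarius,Gulo_giganteus)),((Larix_sylvestris,Mustela_orientalis),(Rana_borealis,Bombus_orientalis)))).
From Schizosaccharomyces_sylvestris up to that node: 4 branches. From Bombus_orientalis up to the same node: 4 branches. Total: 4 + 4 = 8.

8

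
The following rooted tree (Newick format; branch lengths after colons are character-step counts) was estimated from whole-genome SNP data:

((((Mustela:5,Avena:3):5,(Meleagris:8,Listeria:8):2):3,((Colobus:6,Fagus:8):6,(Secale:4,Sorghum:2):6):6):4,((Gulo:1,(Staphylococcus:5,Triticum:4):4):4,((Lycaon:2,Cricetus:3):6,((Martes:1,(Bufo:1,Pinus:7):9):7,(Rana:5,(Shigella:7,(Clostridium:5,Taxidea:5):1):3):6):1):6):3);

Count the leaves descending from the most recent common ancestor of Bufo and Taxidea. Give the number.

7

The MRCA of Bufo and Taxidea is the node subtending ((Martes,(Bufo,Pinus)),(Rana,(Shigella,(Clostridium,Taxidea)))).
That clade contains 7 terminal taxa: Bufo, Clostridium, Martes, Pinus, Rana, Shigella, Taxidea.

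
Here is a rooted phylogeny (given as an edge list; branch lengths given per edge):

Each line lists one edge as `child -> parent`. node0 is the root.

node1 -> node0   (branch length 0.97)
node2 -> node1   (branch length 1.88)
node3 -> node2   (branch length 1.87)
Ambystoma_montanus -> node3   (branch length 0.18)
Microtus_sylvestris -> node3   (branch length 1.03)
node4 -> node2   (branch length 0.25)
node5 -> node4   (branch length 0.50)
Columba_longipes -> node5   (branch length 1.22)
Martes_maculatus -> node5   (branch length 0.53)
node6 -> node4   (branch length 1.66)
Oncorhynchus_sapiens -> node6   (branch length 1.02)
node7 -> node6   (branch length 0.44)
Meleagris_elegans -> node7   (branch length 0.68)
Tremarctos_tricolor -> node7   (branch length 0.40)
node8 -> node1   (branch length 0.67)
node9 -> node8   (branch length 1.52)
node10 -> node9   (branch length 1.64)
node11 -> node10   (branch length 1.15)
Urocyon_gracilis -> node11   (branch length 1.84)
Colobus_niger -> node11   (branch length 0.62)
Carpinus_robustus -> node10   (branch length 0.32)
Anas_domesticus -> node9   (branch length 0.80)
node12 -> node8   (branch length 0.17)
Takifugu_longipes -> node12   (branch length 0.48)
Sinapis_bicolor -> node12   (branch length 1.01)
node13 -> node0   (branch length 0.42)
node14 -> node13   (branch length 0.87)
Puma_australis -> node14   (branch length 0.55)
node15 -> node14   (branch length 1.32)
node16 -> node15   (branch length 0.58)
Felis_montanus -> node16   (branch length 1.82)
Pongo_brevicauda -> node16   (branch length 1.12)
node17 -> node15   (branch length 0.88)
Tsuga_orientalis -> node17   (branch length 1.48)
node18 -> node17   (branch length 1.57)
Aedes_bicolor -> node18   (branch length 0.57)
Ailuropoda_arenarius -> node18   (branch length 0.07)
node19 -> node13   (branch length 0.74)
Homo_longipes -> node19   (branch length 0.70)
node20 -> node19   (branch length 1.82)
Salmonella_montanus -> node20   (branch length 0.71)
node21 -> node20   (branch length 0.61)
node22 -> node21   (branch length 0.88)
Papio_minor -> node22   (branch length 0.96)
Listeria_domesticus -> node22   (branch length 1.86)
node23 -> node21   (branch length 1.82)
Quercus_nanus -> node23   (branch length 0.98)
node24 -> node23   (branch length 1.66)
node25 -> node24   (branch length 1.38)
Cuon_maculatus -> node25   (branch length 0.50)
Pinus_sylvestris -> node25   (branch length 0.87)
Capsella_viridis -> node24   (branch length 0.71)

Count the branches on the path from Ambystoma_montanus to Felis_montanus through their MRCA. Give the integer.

9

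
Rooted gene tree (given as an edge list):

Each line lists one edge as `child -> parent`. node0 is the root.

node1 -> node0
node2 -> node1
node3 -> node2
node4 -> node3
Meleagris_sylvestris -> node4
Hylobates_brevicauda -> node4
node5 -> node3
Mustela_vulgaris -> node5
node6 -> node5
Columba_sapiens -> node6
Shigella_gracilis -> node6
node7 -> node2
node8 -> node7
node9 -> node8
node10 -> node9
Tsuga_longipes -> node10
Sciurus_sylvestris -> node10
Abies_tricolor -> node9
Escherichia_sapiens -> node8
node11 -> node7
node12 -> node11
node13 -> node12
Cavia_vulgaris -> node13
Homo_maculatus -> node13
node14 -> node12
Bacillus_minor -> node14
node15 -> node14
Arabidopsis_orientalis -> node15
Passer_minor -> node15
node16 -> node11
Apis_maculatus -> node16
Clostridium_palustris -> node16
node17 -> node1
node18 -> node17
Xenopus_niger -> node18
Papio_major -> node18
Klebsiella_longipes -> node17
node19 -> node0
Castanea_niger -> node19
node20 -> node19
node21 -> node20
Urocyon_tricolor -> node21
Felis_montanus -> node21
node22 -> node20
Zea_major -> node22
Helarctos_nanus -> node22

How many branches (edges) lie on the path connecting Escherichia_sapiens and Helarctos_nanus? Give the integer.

9

The MRCA of Escherichia_sapiens and Helarctos_nanus is the root of the tree.
From Escherichia_sapiens up to that node: 5 branches. From Helarctos_nanus up to the same node: 4 branches. Total: 5 + 4 = 9.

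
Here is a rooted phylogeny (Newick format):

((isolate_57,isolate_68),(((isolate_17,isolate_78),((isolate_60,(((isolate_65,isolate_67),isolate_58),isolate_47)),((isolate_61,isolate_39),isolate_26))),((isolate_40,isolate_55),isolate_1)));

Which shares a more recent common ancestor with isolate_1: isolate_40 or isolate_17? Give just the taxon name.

The MRCA of isolate_1 and isolate_40 subtends ((isolate_40,isolate_55),isolate_1) (3 taxa).
The MRCA of isolate_1 and isolate_17 subtends (((isolate_17,isolate_78),((isolate_60,(((isolate_65,isolate_67),isolate_58),isolate_47)),((isolate_61,isolate_39),isolate_26))),((isolate_40,isolate_55),isolate_1)) (13 taxa).
The first is nested inside the second, so isolate_1 shares a more recent common ancestor with isolate_40.

isolate_40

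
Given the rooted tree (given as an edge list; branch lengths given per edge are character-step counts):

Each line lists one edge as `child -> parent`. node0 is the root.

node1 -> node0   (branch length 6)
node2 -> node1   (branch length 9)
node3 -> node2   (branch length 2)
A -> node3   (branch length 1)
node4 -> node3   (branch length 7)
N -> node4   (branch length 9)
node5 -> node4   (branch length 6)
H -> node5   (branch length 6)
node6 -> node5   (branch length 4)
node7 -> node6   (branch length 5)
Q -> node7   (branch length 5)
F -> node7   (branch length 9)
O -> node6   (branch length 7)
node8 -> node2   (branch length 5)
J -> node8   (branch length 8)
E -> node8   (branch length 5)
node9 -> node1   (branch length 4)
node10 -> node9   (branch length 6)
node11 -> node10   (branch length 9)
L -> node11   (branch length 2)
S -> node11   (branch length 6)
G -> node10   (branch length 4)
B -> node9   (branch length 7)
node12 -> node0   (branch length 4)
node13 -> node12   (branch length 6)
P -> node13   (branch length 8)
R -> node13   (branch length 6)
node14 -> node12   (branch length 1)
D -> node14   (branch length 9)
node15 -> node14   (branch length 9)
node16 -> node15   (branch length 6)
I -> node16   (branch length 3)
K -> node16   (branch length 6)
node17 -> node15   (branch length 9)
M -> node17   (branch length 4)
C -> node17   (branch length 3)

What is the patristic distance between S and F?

67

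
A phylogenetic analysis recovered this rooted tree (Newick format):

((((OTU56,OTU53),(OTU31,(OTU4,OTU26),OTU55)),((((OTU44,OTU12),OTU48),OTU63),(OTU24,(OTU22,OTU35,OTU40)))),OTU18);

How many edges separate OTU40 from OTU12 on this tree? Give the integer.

7

The MRCA of OTU40 and OTU12 is the node subtending ((((OTU44,OTU12),OTU48),OTU63),(OTU24,(OTU22,OTU35,OTU40))).
From OTU40 up to that node: 3 branches. From OTU12 up to the same node: 4 branches. Total: 3 + 4 = 7.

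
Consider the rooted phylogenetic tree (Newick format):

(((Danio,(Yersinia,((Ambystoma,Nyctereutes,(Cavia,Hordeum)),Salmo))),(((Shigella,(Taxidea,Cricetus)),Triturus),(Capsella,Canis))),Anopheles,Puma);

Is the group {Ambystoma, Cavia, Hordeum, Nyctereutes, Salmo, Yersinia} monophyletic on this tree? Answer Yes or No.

The most recent common ancestor of these taxa subtends (Yersinia,((Ambystoma,Nyctereutes,(Cavia,Hordeum)),Salmo)).
That clade has exactly 6 tips — every listed taxon and nothing else — so the group is monophyletic.

Yes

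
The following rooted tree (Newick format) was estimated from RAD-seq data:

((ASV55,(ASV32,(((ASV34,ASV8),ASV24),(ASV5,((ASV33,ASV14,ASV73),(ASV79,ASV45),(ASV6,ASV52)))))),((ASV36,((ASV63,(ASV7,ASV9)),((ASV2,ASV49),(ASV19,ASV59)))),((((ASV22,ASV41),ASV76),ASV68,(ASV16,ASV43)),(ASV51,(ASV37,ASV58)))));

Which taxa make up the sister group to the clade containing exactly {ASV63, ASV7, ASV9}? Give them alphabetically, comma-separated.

ASV19, ASV2, ASV49, ASV59

The clade containing exactly {ASV63, ASV7, ASV9} attaches to the tree at the node subtending ((ASV63,(ASV7,ASV9)),((ASV2,ASV49),(ASV19,ASV59))).
The other lineage descending from that same node — the sister group — is ((ASV2,ASV49),(ASV19,ASV59)); its 4 tips in alphabetical order are the answer.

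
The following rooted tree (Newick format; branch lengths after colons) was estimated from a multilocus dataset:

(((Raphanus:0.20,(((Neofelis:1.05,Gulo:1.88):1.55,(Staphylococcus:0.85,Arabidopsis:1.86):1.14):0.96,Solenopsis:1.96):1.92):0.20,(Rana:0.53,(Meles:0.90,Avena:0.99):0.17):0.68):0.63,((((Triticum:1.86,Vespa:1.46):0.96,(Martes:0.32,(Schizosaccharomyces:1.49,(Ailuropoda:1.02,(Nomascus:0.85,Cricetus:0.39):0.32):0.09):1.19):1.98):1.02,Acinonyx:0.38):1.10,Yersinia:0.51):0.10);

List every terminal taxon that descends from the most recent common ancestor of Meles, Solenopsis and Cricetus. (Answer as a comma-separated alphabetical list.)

Acinonyx, Ailuropoda, Arabidopsis, Avena, Cricetus, Gulo, Martes, Meles, Neofelis, Nomascus, Rana, Raphanus, Schizosaccharomyces, Solenopsis, Staphylococcus, Triticum, Vespa, Yersinia

Tracing Meles: it sits inside (Meles,Avena).
Tracing Solenopsis: it sits inside (((Neofelis,Gulo),(Staphylococcus,Arabidopsis)),Solenopsis).
Tracing Cricetus: it sits inside (Nomascus,Cricetus).
The smallest clade enclosing all 3 is the whole tree (their MRCA is the root), so the answer is all 18 tips in alphabetical order.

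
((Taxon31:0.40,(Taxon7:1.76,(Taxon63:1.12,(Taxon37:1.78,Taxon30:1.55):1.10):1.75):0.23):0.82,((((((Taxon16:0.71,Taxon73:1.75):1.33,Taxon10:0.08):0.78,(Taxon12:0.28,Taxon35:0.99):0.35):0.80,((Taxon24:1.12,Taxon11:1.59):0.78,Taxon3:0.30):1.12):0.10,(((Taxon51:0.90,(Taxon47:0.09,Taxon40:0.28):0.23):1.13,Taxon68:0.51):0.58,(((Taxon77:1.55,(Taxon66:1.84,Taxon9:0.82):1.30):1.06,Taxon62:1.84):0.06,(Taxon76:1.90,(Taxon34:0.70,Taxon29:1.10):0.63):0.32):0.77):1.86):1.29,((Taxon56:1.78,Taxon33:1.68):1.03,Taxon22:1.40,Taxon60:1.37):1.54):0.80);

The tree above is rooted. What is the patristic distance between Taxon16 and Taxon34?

The path runs Taxon16 → … → MRCA → … → Taxon34; the MRCA is the node subtending (((((Taxon16,Taxon73),Taxon10),(Taxon12,Taxon35)),((Taxon24,Taxon11),Taxon3)),(((Taxon51,(Taxon47,Taxon40)),Taxon68),(((Taxon77,(Taxon66,Taxon9)),Taxon62),(Taxon76,(Taxon34,Taxon29))))).
Branch lengths along that path: 0.71 + 1.33 + 0.78 + 0.80 + 0.10 + 1.86 + 0.77 + 0.32 + 0.63 + 0.70 = 8.00.

8.00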